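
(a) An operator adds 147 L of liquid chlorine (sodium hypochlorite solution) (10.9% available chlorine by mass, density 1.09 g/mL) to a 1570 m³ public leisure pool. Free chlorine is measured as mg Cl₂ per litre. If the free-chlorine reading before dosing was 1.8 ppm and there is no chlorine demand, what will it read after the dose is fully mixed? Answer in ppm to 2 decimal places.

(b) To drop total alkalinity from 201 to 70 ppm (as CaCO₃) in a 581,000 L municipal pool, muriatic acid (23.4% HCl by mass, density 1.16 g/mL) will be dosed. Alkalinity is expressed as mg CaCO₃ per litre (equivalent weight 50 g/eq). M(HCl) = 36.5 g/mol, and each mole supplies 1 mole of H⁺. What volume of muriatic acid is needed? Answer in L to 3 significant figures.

(a) 12.92 ppm; (b) 205 L

(a) Volume: 1570 m³ = 1,570,000 L.
(a) Mass of solution: 147 L × 1000 mL/L × 1.09 g/mL = 160,200 g.
(a) Available chlorine delivered: 160,200 g × 0.109 = 17,470 g as Cl₂.
(a) Concentration rise: 17,470 g / 1,570,000 L = 11.12 mg/L = 11.12 ppm.
(a) Final FC: 1.8 + 11.12 = 12.92 ppm.

(b) Alkalinity to neutralize: (201 − 70) = 131 mg/L as CaCO₃ × 581,000 L = 76,110 g as CaCO₃.
(b) Equivalents of H⁺ required: 76,110 ÷ 50 g/eq = 1522 eq = 1522 mol HCl.
(b) Mass of HCl: 1522 × 36.5 = 55,560 g.
(b) Mass of 23.4% solution: 55,560 / 0.234 = 237,400 g.
(b) Volume: 237,400 g ÷ 1.16 g/mL = 204,700 mL.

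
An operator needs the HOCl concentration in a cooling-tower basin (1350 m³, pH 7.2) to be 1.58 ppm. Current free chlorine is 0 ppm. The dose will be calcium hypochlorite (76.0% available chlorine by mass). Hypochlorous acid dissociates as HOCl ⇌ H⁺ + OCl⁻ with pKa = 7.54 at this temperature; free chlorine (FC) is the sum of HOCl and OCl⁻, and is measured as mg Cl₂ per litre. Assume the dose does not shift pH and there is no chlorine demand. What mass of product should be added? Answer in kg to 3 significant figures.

4.09 kg

Volume: 1350 m³ = 1,350,000 L.
[OCl⁻]/[HOCl] = 10^(pH − pKa) = 10^(7.2 − 7.54) = 0.4571; fraction as HOCl = 1/(1 + 0.4571) = 0.6863.
Free chlorine required for 1.58 ppm HOCl: 1.58 / 0.6863 = 2.302 ppm.
FC to add: 2.302 − 0 = 2.302 mg/L as Cl₂.
Cl₂ equivalent: 2.302 mg/L × 1,350,000 L = 3108 g.
Product at 76.0% available Cl: 3108 / 0.76 = 4089 g.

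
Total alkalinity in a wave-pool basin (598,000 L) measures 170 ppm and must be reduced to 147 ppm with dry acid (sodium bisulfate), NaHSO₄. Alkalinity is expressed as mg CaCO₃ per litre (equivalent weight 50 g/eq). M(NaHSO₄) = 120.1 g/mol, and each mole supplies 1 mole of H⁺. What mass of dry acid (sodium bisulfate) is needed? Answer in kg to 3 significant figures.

33.0 kg

Alkalinity to neutralize: (170 − 147) = 23 mg/L as CaCO₃ × 598,000 L = 13,750 g as CaCO₃.
Equivalents of H⁺ required: 13,750 ÷ 50 g/eq = 275.1 eq = 275.1 mol NaHSO₄.
Mass of NaHSO₄: 275.1 × 120.1 = 33,040 g.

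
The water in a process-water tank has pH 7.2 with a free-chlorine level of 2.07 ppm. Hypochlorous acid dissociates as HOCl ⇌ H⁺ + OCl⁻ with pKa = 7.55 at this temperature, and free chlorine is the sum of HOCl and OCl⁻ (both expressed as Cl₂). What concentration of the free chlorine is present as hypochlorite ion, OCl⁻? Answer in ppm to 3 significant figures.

0.639 ppm

[OCl⁻]/[HOCl] = 10^(pH − pKa) = 10^(7.2 − 7.55) = 10^-0.35 = 0.4467.
Fraction as HOCl = 1 / (1 + 0.4467) = 0.6912.
OCl⁻ = (1 − 0.6912) × 2.07 ppm = 0.6391 ppm.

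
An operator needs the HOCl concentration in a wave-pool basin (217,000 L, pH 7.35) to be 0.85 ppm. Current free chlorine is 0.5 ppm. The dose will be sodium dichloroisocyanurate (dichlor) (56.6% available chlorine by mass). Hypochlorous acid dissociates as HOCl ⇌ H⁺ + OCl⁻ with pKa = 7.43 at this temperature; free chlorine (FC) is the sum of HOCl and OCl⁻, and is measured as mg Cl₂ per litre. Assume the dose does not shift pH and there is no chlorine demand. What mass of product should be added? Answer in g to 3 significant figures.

[OCl⁻]/[HOCl] = 10^(pH − pKa) = 10^(7.35 − 7.43) = 0.8318; fraction as HOCl = 1/(1 + 0.8318) = 0.5459.
Free chlorine required for 0.85 ppm HOCl: 0.85 / 0.5459 = 1.557 ppm.
FC to add: 1.557 − 0.5 = 1.057 mg/L as Cl₂.
Cl₂ equivalent: 1.057 mg/L × 217,000 L = 229.4 g.
Product at 56.6% available Cl: 229.4 / 0.566 = 405.2 g.

405 g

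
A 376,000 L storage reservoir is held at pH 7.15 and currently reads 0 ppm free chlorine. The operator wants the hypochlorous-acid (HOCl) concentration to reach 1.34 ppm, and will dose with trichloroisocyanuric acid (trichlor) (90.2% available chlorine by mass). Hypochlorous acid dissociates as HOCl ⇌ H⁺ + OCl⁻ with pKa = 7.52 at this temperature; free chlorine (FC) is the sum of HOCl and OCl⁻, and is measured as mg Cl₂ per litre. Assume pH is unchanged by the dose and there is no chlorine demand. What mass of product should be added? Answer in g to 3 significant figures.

797 g

[OCl⁻]/[HOCl] = 10^(pH − pKa) = 10^(7.15 − 7.52) = 0.4266; fraction as HOCl = 1/(1 + 0.4266) = 0.701.
Free chlorine required for 1.34 ppm HOCl: 1.34 / 0.701 = 1.912 ppm.
FC to add: 1.912 − 0 = 1.912 mg/L as Cl₂.
Cl₂ equivalent: 1.912 mg/L × 376,000 L = 718.8 g.
Product at 90.2% available Cl: 718.8 / 0.902 = 796.9 g.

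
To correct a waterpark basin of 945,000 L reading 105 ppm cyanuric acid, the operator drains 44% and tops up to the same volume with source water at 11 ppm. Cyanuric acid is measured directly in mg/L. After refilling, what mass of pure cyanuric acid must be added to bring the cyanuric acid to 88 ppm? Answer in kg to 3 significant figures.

23.0 kg

After draining 44% and refilling: 105 × 0.56 + 11 × 0.44 = 63.64 ppm.
Deficit to target: 88 − 63.64 = 24.36 mg/L.
Mass: 24.36 mg/L × 945,000 L = 23,020 g cyanuric acid.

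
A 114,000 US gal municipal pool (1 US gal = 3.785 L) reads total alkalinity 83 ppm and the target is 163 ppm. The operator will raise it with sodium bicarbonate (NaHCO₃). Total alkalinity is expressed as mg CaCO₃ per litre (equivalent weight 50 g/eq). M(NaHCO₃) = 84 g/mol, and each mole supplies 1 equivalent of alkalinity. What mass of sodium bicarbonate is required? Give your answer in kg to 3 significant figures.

58.0 kg

Volume: 114,000 US gal × 3.785 L/gal = 431,490 L.
Alkalinity to add: (163 − 83) = 80 mg/L as CaCO₃ × 431,490 L = 34,520 g as CaCO₃.
Equivalents: 34,520 g ÷ 50 g/eq = 690.4 eq.
NaHCO₃ supplies 1 eq per mole → 690.4 mol.
Mass: 690.4 mol × 84 g/mol = 57,990 g.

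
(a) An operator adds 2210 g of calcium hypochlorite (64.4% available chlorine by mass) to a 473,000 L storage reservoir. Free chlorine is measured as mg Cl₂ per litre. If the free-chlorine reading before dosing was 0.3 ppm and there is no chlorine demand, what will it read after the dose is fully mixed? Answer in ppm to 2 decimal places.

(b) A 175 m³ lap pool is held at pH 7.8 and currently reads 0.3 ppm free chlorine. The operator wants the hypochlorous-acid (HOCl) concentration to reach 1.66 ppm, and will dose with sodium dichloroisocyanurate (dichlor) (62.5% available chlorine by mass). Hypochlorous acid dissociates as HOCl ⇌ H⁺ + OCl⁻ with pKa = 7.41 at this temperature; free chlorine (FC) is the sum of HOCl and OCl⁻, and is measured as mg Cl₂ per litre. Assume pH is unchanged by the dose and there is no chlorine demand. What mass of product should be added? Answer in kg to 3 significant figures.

(a) Available chlorine delivered: 2210 g × 0.644 = 1423 g as Cl₂.
(a) Concentration rise: 1423 g / 473,000 L = 3.009 mg/L = 3.01 ppm.
(a) Final FC: 0.3 + 3.01 = 3.31 ppm.

(b) Volume: 175 m³ = 175,000 L.
(b) [OCl⁻]/[HOCl] = 10^(pH − pKa) = 10^(7.8 − 7.41) = 2.455; fraction as HOCl = 1/(1 + 2.455) = 0.2895.
(b) Free chlorine required for 1.66 ppm HOCl: 1.66 / 0.2895 = 5.735 ppm.
(b) FC to add: 5.735 − 0.3 = 5.435 mg/L as Cl₂.
(b) Cl₂ equivalent: 5.435 mg/L × 175,000 L = 951.1 g.
(b) Product at 62.5% available Cl: 951.1 / 0.625 = 1522 g.

(a) 3.31 ppm; (b) 1.52 kg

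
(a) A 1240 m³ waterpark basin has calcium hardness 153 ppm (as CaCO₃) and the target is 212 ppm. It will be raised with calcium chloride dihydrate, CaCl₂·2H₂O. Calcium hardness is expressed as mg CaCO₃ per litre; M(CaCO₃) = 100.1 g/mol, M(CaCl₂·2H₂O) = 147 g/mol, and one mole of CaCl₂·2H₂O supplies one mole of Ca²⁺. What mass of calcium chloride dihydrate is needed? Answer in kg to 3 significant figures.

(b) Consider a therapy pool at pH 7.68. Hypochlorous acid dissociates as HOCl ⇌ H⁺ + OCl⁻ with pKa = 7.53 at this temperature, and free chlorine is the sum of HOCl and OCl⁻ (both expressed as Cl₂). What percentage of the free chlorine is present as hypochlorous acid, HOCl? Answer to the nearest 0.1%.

(a) 107 kg; (b) 41.5%

(a) Volume: 1240 m³ = 1,240,000 L.
(a) Hardness to add: (212 − 153) = 59 mg/L as CaCO₃ × 1,240,000 L = 73,160 g as CaCO₃.
(a) Moles of Ca²⁺ (1 mol Ca²⁺ ≡ 1 mol CaCO₃): 73,160 / 100.1 g/mol = 730.9 mol.
(a) Mass of CaCl₂·2H₂O: 730.9 × 147 = 107,400 g.

(b) [OCl⁻]/[HOCl] = 10^(pH − pKa) = 10^(7.68 − 7.53) = 10^0.15 = 1.413.
(b) Fraction as HOCl = 1 / (1 + 1.413) = 0.4145.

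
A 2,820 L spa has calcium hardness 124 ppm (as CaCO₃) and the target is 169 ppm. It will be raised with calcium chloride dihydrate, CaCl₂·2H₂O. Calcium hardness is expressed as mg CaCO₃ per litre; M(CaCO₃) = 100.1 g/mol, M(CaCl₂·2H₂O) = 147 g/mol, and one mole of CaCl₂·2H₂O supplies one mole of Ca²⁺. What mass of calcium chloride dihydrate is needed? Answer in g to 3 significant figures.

186 g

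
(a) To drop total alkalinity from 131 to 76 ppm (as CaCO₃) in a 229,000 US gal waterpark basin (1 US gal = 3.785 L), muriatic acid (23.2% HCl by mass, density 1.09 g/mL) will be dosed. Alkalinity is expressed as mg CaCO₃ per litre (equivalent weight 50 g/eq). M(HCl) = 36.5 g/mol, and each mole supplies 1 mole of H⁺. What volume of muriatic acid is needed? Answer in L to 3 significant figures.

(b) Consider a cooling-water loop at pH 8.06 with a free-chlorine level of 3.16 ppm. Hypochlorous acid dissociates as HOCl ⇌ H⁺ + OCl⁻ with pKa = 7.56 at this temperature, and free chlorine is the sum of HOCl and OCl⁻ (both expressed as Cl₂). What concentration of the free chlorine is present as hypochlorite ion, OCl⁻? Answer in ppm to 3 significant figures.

(a) Volume: 229,000 US gal × 3.785 L/gal = 866,765 L.
(a) Alkalinity to neutralize: (131 − 76) = 55 mg/L as CaCO₃ × 866,765 L = 47,670 g as CaCO₃.
(a) Equivalents of H⁺ required: 47,670 ÷ 50 g/eq = 953.4 eq = 953.4 mol HCl.
(a) Mass of HCl: 953.4 × 36.5 = 34,800 g.
(a) Mass of 23.2% solution: 34,800 / 0.232 = 150,000 g.
(a) Volume: 150,000 g ÷ 1.09 g/mL = 137,600 mL.

(b) [OCl⁻]/[HOCl] = 10^(pH − pKa) = 10^(8.06 − 7.56) = 10^0.50 = 3.162.
(b) Fraction as HOCl = 1 / (1 + 3.162) = 0.2403.
(b) OCl⁻ = (1 − 0.2403) × 3.16 ppm = 2.401 ppm.

(a) 138 L; (b) 2.40 ppm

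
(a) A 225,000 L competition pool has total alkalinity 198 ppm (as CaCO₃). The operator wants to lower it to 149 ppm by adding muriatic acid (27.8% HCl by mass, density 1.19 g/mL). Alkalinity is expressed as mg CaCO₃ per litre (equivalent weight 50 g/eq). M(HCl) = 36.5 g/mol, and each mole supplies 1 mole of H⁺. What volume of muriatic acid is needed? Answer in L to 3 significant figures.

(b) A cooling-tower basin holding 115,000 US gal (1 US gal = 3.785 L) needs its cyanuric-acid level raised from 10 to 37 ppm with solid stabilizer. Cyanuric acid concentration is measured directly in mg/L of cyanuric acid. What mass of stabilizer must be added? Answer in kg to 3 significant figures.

(a) Alkalinity to neutralize: (198 − 149) = 49 mg/L as CaCO₃ × 225,000 L = 11,020 g as CaCO₃.
(a) Equivalents of H⁺ required: 11,020 ÷ 50 g/eq = 220.5 eq = 220.5 mol HCl.
(a) Mass of HCl: 220.5 × 36.5 = 8048 g.
(a) Mass of 27.8% solution: 8048 / 0.278 = 28,950 g.
(a) Volume: 28,950 g ÷ 1.19 g/mL = 24,330 mL.

(b) Volume: 115,000 US gal × 3.785 L/gal = 435,275 L.
(b) CYA to add: (37 − 10) = 27 mg/L × 435,275 L = 11,750 g cyanuric acid.

(a) 24.3 L; (b) 11.8 kg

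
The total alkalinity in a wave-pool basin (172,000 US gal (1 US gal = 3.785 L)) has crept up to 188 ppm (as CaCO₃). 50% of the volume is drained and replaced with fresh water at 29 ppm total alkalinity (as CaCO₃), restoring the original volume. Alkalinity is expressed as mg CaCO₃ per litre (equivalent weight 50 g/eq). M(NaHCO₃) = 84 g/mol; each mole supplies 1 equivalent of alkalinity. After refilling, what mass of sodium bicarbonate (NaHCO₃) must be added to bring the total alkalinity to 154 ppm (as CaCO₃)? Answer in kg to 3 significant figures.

49.8 kg

Volume: 172,000 US gal × 3.785 L/gal = 651,020 L.
After draining 50% and refilling: 188 × 0.50 + 29 × 0.50 = 108.5 ppm.
Deficit to target: 154 − 108.5 = 45.5 mg/L.
As CaCO₃: 45.5 mg/L × 651,020 L = 29,620 g; ÷ 50 g/eq ÷ 1 = 592.4 mol NaHCO₃.
Mass: 592.4 × 84 = 49,760 g.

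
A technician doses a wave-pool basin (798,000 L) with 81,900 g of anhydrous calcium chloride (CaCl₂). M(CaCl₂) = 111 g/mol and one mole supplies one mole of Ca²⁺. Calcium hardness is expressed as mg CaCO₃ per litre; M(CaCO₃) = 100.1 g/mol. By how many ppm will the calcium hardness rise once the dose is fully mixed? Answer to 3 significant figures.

92.6 ppm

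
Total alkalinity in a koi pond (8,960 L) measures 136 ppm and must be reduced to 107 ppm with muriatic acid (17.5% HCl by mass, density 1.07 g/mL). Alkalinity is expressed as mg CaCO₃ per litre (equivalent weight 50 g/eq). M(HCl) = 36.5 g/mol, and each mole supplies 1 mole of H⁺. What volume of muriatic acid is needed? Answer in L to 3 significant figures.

Alkalinity to neutralize: (136 − 107) = 29 mg/L as CaCO₃ × 8,960 L = 259.8 g as CaCO₃.
Equivalents of H⁺ required: 259.8 ÷ 50 g/eq = 5.197 eq = 5.197 mol HCl.
Mass of HCl: 5.197 × 36.5 = 189.7 g.
Mass of 17.5% solution: 189.7 / 0.175 = 1084 g.
Volume: 1084 g ÷ 1.07 g/mL = 1013 mL.

1.01 L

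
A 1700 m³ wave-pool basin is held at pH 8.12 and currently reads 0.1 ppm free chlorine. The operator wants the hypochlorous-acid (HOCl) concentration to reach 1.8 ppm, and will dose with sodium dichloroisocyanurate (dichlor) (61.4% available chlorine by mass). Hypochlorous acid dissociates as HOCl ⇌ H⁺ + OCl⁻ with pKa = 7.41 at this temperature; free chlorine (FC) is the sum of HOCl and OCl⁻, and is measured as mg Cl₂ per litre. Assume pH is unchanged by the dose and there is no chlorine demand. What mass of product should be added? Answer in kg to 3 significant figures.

Volume: 1700 m³ = 1,700,000 L.
[OCl⁻]/[HOCl] = 10^(pH − pKa) = 10^(8.12 − 7.41) = 5.129; fraction as HOCl = 1/(1 + 5.129) = 0.1632.
Free chlorine required for 1.8 ppm HOCl: 1.8 / 0.1632 = 11.03 ppm.
FC to add: 11.03 − 0.1 = 10.93 mg/L as Cl₂.
Cl₂ equivalent: 10.93 mg/L × 1,700,000 L = 18,580 g.
Product at 61.4% available Cl: 18,580 / 0.614 = 30,270 g.

30.3 kg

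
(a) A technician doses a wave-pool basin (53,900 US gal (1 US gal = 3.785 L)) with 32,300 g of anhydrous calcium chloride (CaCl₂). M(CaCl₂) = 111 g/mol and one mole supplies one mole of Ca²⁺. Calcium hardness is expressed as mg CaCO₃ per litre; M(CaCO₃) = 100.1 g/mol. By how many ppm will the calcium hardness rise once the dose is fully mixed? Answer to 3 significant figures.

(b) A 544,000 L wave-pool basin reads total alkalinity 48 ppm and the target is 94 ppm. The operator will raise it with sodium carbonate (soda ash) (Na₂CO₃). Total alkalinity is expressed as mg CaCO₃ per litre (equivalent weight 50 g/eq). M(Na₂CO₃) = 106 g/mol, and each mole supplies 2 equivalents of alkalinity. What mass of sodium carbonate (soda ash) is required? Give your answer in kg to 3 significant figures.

(a) Volume: 53,900 US gal × 3.785 L/gal = 204,012 L.
(a) Moles of Ca²⁺: 32,300 g ÷ 111 g/mol = 291 mol.
(a) As CaCO₃: 291 mol × 100.1 g/mol = 29,130 g.
(a) Rise: 29,130 g / 204,012 L × 1000 = 142.8 mg/L.

(b) Alkalinity to add: (94 − 48) = 46 mg/L as CaCO₃ × 544,000 L = 25,020 g as CaCO₃.
(b) Equivalents: 25,020 g ÷ 50 g/eq = 500.5 eq.
(b) Each mole of Na₂CO₃ supplies 2 eq, so 500.5 / 2 = 250.2 mol.
(b) Mass: 250.2 mol × 106 g/mol = 26,530 g.

(a) 143 ppm; (b) 26.5 kg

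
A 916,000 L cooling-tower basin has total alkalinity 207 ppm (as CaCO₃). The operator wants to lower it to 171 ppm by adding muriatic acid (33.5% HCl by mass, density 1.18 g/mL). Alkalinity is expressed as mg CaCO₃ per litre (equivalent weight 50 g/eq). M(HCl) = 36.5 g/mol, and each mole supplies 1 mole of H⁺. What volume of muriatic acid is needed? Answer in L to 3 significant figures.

60.9 L

Alkalinity to neutralize: (207 − 171) = 36 mg/L as CaCO₃ × 916,000 L = 32,980 g as CaCO₃.
Equivalents of H⁺ required: 32,980 ÷ 50 g/eq = 659.5 eq = 659.5 mol HCl.
Mass of HCl: 659.5 × 36.5 = 24,070 g.
Mass of 33.5% solution: 24,070 / 0.335 = 71,860 g.
Volume: 71,860 g ÷ 1.18 g/mL = 60,900 mL.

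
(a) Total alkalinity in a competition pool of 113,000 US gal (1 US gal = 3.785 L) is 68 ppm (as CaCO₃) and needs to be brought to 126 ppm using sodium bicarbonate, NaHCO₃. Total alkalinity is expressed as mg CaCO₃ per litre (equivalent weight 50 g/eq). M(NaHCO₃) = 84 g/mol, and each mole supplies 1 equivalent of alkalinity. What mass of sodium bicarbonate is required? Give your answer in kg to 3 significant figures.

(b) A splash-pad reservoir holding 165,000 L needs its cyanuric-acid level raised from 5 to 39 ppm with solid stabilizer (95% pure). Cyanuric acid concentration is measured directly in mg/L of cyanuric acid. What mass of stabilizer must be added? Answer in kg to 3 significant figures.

(a) 41.7 kg; (b) 5.91 kg

(a) Volume: 113,000 US gal × 3.785 L/gal = 427,705 L.
(a) Alkalinity to add: (126 − 68) = 58 mg/L as CaCO₃ × 427,705 L = 24,810 g as CaCO₃.
(a) Equivalents: 24,810 g ÷ 50 g/eq = 496.1 eq.
(a) NaHCO₃ supplies 1 eq per mole → 496.1 mol.
(a) Mass: 496.1 mol × 84 g/mol = 41,680 g.

(b) CYA to add: (39 − 5) = 34 mg/L × 165,000 L = 5610 g cyanuric acid.
(b) At 95% purity: 5610 / 0.95 = 5905 g product.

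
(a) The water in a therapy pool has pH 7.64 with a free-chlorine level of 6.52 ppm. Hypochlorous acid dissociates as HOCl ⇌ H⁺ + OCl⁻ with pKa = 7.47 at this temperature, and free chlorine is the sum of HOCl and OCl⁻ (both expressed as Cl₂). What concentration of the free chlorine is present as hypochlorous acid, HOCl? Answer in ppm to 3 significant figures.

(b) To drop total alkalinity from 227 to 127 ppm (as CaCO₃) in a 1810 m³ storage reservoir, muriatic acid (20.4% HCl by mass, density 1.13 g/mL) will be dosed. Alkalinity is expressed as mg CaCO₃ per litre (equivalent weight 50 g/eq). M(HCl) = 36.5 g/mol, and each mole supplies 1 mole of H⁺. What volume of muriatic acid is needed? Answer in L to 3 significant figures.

(a) 2.63 ppm; (b) 573 L

(a) [OCl⁻]/[HOCl] = 10^(pH − pKa) = 10^(7.64 − 7.47) = 10^0.17 = 1.479.
(a) Fraction as HOCl = 1 / (1 + 1.479) = 0.4034.
(a) HOCl = 0.4034 × 6.52 ppm = 2.63 ppm.

(b) Volume: 1810 m³ = 1,810,000 L.
(b) Alkalinity to neutralize: (227 − 127) = 100 mg/L as CaCO₃ × 1,810,000 L = 181,000 g as CaCO₃.
(b) Equivalents of H⁺ required: 181,000 ÷ 50 g/eq = 3620 eq = 3620 mol HCl.
(b) Mass of HCl: 3620 × 36.5 = 132,100 g.
(b) Mass of 20.4% solution: 132,100 / 0.204 = 647,700 g.
(b) Volume: 647,700 g ÷ 1.13 g/mL = 573,200 mL.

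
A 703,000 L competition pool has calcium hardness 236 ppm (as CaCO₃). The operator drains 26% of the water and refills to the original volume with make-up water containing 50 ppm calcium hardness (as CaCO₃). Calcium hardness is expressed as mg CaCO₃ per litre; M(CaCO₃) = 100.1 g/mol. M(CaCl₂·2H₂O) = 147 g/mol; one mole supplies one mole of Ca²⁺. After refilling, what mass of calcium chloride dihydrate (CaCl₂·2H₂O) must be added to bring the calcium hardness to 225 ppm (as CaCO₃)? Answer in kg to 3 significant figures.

After draining 26% and refilling: 236 × 0.74 + 50 × 0.26 = 187.64 ppm.
Deficit to target: 225 − 187.64 = 37.36 mg/L.
As CaCO₃: 37.36 mg/L × 703,000 L = 26,260 g; ÷ 100.1 = 262.4 mol Ca²⁺.
Mass: 262.4 × 147 = 38,570 g.

38.6 kg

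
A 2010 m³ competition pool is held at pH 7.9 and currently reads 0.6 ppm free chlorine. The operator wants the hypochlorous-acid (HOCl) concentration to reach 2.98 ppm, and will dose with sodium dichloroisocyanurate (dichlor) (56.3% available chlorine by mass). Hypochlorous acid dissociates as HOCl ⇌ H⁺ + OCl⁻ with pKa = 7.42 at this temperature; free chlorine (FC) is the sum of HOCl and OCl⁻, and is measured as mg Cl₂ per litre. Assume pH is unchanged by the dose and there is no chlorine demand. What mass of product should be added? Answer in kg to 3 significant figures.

40.6 kg

Volume: 2010 m³ = 2,010,000 L.
[OCl⁻]/[HOCl] = 10^(pH − pKa) = 10^(7.9 − 7.42) = 3.02; fraction as HOCl = 1/(1 + 3.02) = 0.2488.
Free chlorine required for 2.98 ppm HOCl: 2.98 / 0.2488 = 11.98 ppm.
FC to add: 11.98 − 0.6 = 11.38 mg/L as Cl₂.
Cl₂ equivalent: 11.38 mg/L × 2,010,000 L = 22,870 g.
Product at 56.3% available Cl: 22,870 / 0.563 = 40,630 g.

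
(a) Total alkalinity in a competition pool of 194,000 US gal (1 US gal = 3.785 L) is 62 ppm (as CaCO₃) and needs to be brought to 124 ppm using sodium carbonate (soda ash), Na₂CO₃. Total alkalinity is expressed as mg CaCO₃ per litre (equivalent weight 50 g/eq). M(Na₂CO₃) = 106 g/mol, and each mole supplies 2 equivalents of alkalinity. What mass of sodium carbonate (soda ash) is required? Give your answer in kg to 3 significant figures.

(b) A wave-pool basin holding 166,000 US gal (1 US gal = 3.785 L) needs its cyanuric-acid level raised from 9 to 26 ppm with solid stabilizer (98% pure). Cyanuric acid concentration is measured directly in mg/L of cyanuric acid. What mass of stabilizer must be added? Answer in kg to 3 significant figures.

(a) 48.3 kg; (b) 10.9 kg

(a) Volume: 194,000 US gal × 3.785 L/gal = 734,290 L.
(a) Alkalinity to add: (124 − 62) = 62 mg/L as CaCO₃ × 734,290 L = 45,530 g as CaCO₃.
(a) Equivalents: 45,530 g ÷ 50 g/eq = 910.5 eq.
(a) Each mole of Na₂CO₃ supplies 2 eq, so 910.5 / 2 = 455.3 mol.
(a) Mass: 455.3 mol × 106 g/mol = 48,260 g.

(b) Volume: 166,000 US gal × 3.785 L/gal = 628,310 L.
(b) CYA to add: (26 − 9) = 17 mg/L × 628,310 L = 10,680 g cyanuric acid.
(b) At 98% purity: 10,680 / 0.98 = 10,900 g product.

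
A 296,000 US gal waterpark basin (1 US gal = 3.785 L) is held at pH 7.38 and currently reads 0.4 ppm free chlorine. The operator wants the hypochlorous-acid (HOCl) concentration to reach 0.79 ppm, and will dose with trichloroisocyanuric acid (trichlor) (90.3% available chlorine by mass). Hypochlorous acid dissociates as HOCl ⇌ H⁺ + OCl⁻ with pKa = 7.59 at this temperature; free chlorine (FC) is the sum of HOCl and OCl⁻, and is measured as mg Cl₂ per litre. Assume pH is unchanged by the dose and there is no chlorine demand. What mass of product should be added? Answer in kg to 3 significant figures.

1.09 kg

Volume: 296,000 US gal × 3.785 L/gal = 1,120,360 L.
[OCl⁻]/[HOCl] = 10^(pH − pKa) = 10^(7.38 − 7.59) = 0.6166; fraction as HOCl = 1/(1 + 0.6166) = 0.6186.
Free chlorine required for 0.79 ppm HOCl: 0.79 / 0.6186 = 1.277 ppm.
FC to add: 1.277 − 0.4 = 0.8771 mg/L as Cl₂.
Cl₂ equivalent: 0.8771 mg/L × 1,120,360 L = 982.7 g.
Product at 90.3% available Cl: 982.7 / 0.903 = 1088 g.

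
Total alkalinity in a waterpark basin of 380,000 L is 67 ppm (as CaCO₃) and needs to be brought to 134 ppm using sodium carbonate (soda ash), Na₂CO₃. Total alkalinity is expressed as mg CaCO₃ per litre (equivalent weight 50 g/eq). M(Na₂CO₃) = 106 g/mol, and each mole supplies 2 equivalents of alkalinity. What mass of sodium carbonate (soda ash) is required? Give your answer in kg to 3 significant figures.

27.0 kg

Alkalinity to add: (134 − 67) = 67 mg/L as CaCO₃ × 380,000 L = 25,460 g as CaCO₃.
Equivalents: 25,460 g ÷ 50 g/eq = 509.2 eq.
Each mole of Na₂CO₃ supplies 2 eq, so 509.2 / 2 = 254.6 mol.
Mass: 254.6 mol × 106 g/mol = 26,990 g.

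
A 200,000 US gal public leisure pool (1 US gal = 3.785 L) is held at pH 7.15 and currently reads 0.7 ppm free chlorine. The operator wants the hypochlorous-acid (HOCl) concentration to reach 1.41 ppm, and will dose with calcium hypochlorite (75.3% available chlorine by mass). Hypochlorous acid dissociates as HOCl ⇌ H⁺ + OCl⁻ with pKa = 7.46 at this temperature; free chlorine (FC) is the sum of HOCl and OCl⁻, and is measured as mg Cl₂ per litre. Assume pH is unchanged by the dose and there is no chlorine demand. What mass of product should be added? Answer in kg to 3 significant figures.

Volume: 200,000 US gal × 3.785 L/gal = 757,000 L.
[OCl⁻]/[HOCl] = 10^(pH − pKa) = 10^(7.15 − 7.46) = 0.4898; fraction as HOCl = 1/(1 + 0.4898) = 0.6712.
Free chlorine required for 1.41 ppm HOCl: 1.41 / 0.6712 = 2.101 ppm.
FC to add: 2.101 − 0.7 = 1.401 mg/L as Cl₂.
Cl₂ equivalent: 1.401 mg/L × 757,000 L = 1060 g.
Product at 75.3% available Cl: 1060 / 0.753 = 1408 g.

1.41 kg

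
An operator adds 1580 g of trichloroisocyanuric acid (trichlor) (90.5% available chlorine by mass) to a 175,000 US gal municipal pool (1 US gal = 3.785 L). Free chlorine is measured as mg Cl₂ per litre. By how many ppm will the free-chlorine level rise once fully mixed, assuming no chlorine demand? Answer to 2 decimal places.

2.16 ppm

Volume: 175,000 US gal × 3.785 L/gal = 662,375 L.
Available chlorine delivered: 1580 g × 0.905 = 1430 g as Cl₂.
Concentration rise: 1430 g / 662,375 L = 2.159 mg/L = 2.16 ppm.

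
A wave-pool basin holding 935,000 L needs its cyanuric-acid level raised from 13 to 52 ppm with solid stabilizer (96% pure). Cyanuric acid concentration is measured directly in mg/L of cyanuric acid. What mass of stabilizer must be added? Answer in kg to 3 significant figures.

38.0 kg

CYA to add: (52 − 13) = 39 mg/L × 935,000 L = 36,460 g cyanuric acid.
At 96% purity: 36,460 / 0.96 = 37,980 g product.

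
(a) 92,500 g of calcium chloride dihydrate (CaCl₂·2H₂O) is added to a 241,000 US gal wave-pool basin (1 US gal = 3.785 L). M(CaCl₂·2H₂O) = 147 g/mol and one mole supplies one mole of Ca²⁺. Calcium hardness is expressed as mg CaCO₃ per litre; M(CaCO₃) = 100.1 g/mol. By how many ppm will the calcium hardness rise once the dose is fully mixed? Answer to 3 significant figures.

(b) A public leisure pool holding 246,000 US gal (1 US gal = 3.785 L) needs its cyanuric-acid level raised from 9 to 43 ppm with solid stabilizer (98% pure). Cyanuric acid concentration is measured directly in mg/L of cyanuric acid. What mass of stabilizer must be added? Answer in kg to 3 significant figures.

(a) Volume: 241,000 US gal × 3.785 L/gal = 912,185 L.
(a) Moles of Ca²⁺: 92,500 g ÷ 147 g/mol = 629.3 mol.
(a) As CaCO₃: 629.3 mol × 100.1 g/mol = 62,990 g.
(a) Rise: 62,990 g / 912,185 L × 1000 = 69.05 mg/L.

(b) Volume: 246,000 US gal × 3.785 L/gal = 931,110 L.
(b) CYA to add: (43 − 9) = 34 mg/L × 931,110 L = 31,660 g cyanuric acid.
(b) At 98% purity: 31,660 / 0.98 = 32,300 g product.

(a) 69.1 ppm; (b) 32.3 kg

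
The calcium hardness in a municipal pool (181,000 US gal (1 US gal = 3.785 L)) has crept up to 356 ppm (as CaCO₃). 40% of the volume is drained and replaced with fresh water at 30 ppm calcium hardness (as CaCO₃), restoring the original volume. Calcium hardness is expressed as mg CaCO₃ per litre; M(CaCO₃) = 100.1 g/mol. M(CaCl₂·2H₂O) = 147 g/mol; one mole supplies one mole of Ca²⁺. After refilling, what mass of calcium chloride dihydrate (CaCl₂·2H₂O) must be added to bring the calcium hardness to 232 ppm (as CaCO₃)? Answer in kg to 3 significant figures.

Volume: 181,000 US gal × 3.785 L/gal = 685,085 L.
After draining 40% and refilling: 356 × 0.60 + 30 × 0.40 = 225.6 ppm.
Deficit to target: 232 − 225.6 = 6.4 mg/L.
As CaCO₃: 6.4 mg/L × 685,085 L = 4385 g; ÷ 100.1 = 43.8 mol Ca²⁺.
Mass: 43.8 × 147 = 6439 g.

6.44 kg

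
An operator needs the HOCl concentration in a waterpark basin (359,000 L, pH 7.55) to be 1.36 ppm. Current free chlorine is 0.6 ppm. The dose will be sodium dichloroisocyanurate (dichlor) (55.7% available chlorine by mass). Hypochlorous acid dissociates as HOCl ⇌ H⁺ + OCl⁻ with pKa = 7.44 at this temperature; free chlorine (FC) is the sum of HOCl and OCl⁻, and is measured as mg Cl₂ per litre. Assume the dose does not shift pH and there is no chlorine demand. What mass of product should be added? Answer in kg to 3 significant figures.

[OCl⁻]/[HOCl] = 10^(pH − pKa) = 10^(7.55 − 7.44) = 1.288; fraction as HOCl = 1/(1 + 1.288) = 0.437.
Free chlorine required for 1.36 ppm HOCl: 1.36 / 0.437 = 3.112 ppm.
FC to add: 3.112 − 0.6 = 2.512 mg/L as Cl₂.
Cl₂ equivalent: 2.512 mg/L × 359,000 L = 901.8 g.
Product at 55.7% available Cl: 901.8 / 0.557 = 1619 g.

1.62 kg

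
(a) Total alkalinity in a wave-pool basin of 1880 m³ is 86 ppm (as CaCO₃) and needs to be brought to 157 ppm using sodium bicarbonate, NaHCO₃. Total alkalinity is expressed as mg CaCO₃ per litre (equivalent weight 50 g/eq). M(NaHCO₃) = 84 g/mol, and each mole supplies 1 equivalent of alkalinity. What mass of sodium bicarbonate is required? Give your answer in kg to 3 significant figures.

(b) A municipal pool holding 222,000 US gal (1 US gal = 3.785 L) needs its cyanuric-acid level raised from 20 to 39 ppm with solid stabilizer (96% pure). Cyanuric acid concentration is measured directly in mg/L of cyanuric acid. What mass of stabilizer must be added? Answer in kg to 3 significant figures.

(a) 224 kg; (b) 16.6 kg

(a) Volume: 1880 m³ = 1,880,000 L.
(a) Alkalinity to add: (157 − 86) = 71 mg/L as CaCO₃ × 1,880,000 L = 133,500 g as CaCO₃.
(a) Equivalents: 133,500 g ÷ 50 g/eq = 2670 eq.
(a) NaHCO₃ supplies 1 eq per mole → 2670 mol.
(a) Mass: 2670 mol × 84 g/mol = 224,200 g.

(b) Volume: 222,000 US gal × 3.785 L/gal = 840,270 L.
(b) CYA to add: (39 − 20) = 19 mg/L × 840,270 L = 15,970 g cyanuric acid.
(b) At 96% purity: 15,970 / 0.96 = 16,630 g product.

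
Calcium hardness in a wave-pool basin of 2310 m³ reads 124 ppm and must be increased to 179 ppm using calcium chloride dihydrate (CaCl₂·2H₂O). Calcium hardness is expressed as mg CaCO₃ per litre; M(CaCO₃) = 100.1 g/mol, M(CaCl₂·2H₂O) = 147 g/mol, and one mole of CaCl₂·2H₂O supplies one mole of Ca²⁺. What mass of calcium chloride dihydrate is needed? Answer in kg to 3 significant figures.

187 kg

Volume: 2310 m³ = 2,310,000 L.
Hardness to add: (179 − 124) = 55 mg/L as CaCO₃ × 2,310,000 L = 127,000 g as CaCO₃.
Moles of Ca²⁺ (1 mol Ca²⁺ ≡ 1 mol CaCO₃): 127,000 / 100.1 g/mol = 1269 mol.
Mass of CaCl₂·2H₂O: 1269 × 147 = 186,600 g.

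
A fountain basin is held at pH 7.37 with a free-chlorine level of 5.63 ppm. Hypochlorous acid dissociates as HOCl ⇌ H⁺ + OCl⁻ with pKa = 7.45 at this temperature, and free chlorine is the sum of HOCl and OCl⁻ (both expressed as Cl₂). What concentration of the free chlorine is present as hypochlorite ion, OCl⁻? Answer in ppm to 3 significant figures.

2.56 ppm

[OCl⁻]/[HOCl] = 10^(pH − pKa) = 10^(7.37 − 7.45) = 10^-0.08 = 0.8318.
Fraction as HOCl = 1 / (1 + 0.8318) = 0.5459.
OCl⁻ = (1 − 0.5459) × 5.63 ppm = 2.556 ppm.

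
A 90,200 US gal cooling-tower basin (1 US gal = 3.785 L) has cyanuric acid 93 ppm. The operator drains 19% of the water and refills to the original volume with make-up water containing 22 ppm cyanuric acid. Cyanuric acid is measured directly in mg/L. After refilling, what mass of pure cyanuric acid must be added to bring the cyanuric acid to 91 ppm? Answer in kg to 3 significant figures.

Volume: 90,200 US gal × 3.785 L/gal = 341,407 L.
After draining 19% and refilling: 93 × 0.81 + 22 × 0.19 = 79.51 ppm.
Deficit to target: 91 − 79.51 = 11.49 mg/L.
Mass: 11.49 mg/L × 341,407 L = 3923 g cyanuric acid.

3.92 kg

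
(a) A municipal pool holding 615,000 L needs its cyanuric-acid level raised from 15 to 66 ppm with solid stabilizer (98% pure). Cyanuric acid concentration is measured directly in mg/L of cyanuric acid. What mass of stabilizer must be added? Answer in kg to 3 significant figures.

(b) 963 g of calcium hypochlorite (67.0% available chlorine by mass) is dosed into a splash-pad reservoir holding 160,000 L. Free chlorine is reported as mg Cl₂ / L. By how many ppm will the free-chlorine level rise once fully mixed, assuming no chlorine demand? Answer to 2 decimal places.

(a) 32.0 kg; (b) 4.03 ppm

(a) CYA to add: (66 − 15) = 51 mg/L × 615,000 L = 31,360 g cyanuric acid.
(a) At 98% purity: 31,360 / 0.98 = 32,010 g product.

(b) Available chlorine delivered: 963 g × 0.67 = 645.2 g as Cl₂.
(b) Concentration rise: 645.2 g / 160,000 L = 4.033 mg/L = 4.03 ppm.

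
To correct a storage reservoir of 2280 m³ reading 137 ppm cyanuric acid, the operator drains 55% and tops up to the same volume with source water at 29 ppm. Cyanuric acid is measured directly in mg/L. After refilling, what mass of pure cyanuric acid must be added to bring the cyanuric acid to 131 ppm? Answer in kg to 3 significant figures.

122 kg

Volume: 2280 m³ = 2,280,000 L.
After draining 55% and refilling: 137 × 0.45 + 29 × 0.55 = 77.6 ppm.
Deficit to target: 131 − 77.6 = 53.4 mg/L.
Mass: 53.4 mg/L × 2,280,000 L = 121,800 g cyanuric acid.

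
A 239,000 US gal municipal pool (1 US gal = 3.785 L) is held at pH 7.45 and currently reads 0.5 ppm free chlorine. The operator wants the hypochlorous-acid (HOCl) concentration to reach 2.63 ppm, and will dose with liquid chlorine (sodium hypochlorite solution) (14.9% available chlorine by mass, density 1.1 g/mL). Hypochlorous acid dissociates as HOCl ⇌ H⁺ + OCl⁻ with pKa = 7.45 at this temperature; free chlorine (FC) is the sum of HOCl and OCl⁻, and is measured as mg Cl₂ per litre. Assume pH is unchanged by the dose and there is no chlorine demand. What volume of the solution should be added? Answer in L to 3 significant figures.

26.3 L

Volume: 239,000 US gal × 3.785 L/gal = 904,615 L.
[OCl⁻]/[HOCl] = 10^(pH − pKa) = 10^(7.45 − 7.45) = 1; fraction as HOCl = 1/(1 + 1) = 0.5.
Free chlorine required for 2.63 ppm HOCl: 2.63 / 0.5 = 5.26 ppm.
FC to add: 5.26 − 0.5 = 4.76 mg/L as Cl₂.
Cl₂ equivalent: 4.76 mg/L × 904,615 L = 4306 g.
Product at 14.9% available Cl: 4306 / 0.149 = 28,900 g.
Volume: 28,900 g ÷ 1.1 g/mL = 26,270 mL.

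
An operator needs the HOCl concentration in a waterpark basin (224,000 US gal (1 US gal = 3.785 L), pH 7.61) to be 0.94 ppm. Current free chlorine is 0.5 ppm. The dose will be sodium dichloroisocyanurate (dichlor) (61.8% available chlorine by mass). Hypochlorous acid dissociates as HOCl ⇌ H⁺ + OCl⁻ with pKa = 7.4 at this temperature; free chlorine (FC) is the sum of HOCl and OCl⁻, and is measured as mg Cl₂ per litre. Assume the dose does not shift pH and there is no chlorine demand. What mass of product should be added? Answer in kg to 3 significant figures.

Volume: 224,000 US gal × 3.785 L/gal = 847,840 L.
[OCl⁻]/[HOCl] = 10^(pH − pKa) = 10^(7.61 − 7.4) = 1.622; fraction as HOCl = 1/(1 + 1.622) = 0.3814.
Free chlorine required for 0.94 ppm HOCl: 0.94 / 0.3814 = 2.465 ppm.
FC to add: 2.465 − 0.5 = 1.965 mg/L as Cl₂.
Cl₂ equivalent: 1.965 mg/L × 847,840 L = 1666 g.
Product at 61.8% available Cl: 1666 / 0.618 = 2695 g.

2.70 kg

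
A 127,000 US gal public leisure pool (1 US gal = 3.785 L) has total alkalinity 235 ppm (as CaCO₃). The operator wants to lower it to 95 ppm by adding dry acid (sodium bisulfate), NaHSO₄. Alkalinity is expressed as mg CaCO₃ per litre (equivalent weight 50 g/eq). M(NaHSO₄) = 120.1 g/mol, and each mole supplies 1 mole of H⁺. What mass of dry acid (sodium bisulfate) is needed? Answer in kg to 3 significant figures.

Volume: 127,000 US gal × 3.785 L/gal = 480,695 L.
Alkalinity to neutralize: (235 − 95) = 140 mg/L as CaCO₃ × 480,695 L = 67,300 g as CaCO₃.
Equivalents of H⁺ required: 67,300 ÷ 50 g/eq = 1346 eq = 1346 mol NaHSO₄.
Mass of NaHSO₄: 1346 × 120.1 = 161,600 g.

162 kg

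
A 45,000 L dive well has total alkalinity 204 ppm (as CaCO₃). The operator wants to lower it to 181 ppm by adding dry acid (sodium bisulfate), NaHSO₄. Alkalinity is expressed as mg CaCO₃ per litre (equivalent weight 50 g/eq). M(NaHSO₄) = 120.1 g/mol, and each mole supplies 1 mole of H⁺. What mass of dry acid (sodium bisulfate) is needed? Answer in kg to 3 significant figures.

2.49 kg

Alkalinity to neutralize: (204 − 181) = 23 mg/L as CaCO₃ × 45,000 L = 1035 g as CaCO₃.
Equivalents of H⁺ required: 1035 ÷ 50 g/eq = 20.7 eq = 20.7 mol NaHSO₄.
Mass of NaHSO₄: 20.7 × 120.1 = 2486 g.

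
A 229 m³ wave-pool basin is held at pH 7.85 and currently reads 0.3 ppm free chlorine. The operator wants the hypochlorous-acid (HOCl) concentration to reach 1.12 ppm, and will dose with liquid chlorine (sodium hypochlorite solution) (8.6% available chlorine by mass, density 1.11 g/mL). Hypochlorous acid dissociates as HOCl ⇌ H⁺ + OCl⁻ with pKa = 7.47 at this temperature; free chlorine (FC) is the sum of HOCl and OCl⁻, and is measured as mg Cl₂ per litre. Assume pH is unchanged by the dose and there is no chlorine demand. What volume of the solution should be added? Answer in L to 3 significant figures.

8.41 L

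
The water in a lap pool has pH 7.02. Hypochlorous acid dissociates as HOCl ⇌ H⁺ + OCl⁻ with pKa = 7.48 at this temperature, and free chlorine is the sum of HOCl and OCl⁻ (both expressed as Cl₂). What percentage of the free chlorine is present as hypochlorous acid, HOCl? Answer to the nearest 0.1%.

74.3%

[OCl⁻]/[HOCl] = 10^(pH − pKa) = 10^(7.02 − 7.48) = 10^-0.46 = 0.3467.
Fraction as HOCl = 1 / (1 + 0.3467) = 0.7425.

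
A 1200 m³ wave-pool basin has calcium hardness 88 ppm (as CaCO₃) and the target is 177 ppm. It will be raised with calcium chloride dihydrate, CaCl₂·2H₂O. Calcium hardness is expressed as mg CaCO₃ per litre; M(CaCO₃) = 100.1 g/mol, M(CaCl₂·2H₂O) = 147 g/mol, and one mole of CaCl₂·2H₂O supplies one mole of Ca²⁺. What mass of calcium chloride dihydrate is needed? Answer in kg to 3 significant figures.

Volume: 1200 m³ = 1,200,000 L.
Hardness to add: (177 − 88) = 89 mg/L as CaCO₃ × 1,200,000 L = 106,800 g as CaCO₃.
Moles of Ca²⁺ (1 mol Ca²⁺ ≡ 1 mol CaCO₃): 106,800 / 100.1 g/mol = 1067 mol.
Mass of CaCl₂·2H₂O: 1067 × 147 = 156,800 g.

157 kg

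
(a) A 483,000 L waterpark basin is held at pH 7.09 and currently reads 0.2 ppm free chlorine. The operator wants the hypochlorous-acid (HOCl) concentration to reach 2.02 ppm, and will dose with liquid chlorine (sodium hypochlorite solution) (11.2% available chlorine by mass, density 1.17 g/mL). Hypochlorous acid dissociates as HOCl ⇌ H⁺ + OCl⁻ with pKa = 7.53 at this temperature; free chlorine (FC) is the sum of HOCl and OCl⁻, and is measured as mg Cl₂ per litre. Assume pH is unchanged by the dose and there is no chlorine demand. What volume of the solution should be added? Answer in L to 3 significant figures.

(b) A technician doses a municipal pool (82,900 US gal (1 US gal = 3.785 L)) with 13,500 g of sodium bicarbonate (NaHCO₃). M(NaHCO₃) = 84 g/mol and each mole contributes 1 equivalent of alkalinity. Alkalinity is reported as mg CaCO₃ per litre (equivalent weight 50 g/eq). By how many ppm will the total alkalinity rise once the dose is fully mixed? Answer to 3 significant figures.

(a) [OCl⁻]/[HOCl] = 10^(pH − pKa) = 10^(7.09 − 7.53) = 0.3631; fraction as HOCl = 1/(1 + 0.3631) = 0.7336.
(a) Free chlorine required for 2.02 ppm HOCl: 2.02 / 0.7336 = 2.753 ppm.
(a) FC to add: 2.753 − 0.2 = 2.553 mg/L as Cl₂.
(a) Cl₂ equivalent: 2.553 mg/L × 483,000 L = 1233 g.
(a) Product at 11.2% available Cl: 1233 / 0.112 = 11,010 g.
(a) Volume: 11,010 g ÷ 1.17 g/mL = 9412 mL.

(b) Volume: 82,900 US gal × 3.785 L/gal = 313,776 L.
(b) Moles of NaHCO₃: 13,500 g ÷ 84 g/mol = 160.7 mol → 160.7 eq of alkalinity.
(b) As CaCO₃: 160.7 eq × 50 g/eq = 8036 g.
(b) Rise: 8036 g / 313,776 L × 1000 = 25.61 mg/L.

(a) 9.41 L; (b) 25.6 ppm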